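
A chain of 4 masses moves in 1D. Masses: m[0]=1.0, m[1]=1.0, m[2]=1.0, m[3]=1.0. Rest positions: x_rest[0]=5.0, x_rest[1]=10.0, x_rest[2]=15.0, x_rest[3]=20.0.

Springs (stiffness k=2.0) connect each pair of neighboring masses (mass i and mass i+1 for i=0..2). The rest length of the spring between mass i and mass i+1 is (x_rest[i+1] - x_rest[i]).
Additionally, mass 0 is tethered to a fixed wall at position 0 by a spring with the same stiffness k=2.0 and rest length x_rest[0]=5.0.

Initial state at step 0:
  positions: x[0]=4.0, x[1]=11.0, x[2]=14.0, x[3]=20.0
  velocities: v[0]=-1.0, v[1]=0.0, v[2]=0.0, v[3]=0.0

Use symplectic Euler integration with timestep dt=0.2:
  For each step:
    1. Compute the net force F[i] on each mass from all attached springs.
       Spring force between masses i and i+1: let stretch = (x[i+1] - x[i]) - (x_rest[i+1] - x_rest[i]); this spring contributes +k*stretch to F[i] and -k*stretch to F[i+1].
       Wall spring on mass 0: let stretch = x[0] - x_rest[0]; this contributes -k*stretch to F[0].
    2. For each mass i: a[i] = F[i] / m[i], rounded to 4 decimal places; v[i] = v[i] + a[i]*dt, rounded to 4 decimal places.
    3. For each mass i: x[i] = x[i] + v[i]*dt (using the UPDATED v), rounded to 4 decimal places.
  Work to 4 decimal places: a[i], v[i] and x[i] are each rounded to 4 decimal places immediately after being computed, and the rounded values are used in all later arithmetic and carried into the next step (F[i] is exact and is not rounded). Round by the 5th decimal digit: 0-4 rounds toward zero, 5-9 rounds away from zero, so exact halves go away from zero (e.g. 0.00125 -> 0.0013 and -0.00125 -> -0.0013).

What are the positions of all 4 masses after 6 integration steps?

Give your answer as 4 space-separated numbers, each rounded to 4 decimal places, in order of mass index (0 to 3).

Step 0: x=[4.0000 11.0000 14.0000 20.0000] v=[-1.0000 0.0000 0.0000 0.0000]
Step 1: x=[4.0400 10.6800 14.2400 19.9200] v=[0.2000 -1.6000 1.2000 -0.4000]
Step 2: x=[4.2880 10.1136 14.6496 19.7856] v=[1.2400 -2.8320 2.0480 -0.6720]
Step 3: x=[4.6590 9.4440 15.1072 19.6403] v=[1.8550 -3.3478 2.2880 -0.7264]
Step 4: x=[5.0401 8.8447 15.4744 19.5324] v=[1.9054 -2.9965 1.8360 -0.5396]
Step 5: x=[5.3223 8.4714 15.6359 19.4998] v=[1.4112 -1.8665 0.8073 -0.1628]
Step 6: x=[5.4307 8.4193 15.5333 19.5581] v=[0.5419 -0.2603 -0.5129 0.2916]

Answer: 5.4307 8.4193 15.5333 19.5581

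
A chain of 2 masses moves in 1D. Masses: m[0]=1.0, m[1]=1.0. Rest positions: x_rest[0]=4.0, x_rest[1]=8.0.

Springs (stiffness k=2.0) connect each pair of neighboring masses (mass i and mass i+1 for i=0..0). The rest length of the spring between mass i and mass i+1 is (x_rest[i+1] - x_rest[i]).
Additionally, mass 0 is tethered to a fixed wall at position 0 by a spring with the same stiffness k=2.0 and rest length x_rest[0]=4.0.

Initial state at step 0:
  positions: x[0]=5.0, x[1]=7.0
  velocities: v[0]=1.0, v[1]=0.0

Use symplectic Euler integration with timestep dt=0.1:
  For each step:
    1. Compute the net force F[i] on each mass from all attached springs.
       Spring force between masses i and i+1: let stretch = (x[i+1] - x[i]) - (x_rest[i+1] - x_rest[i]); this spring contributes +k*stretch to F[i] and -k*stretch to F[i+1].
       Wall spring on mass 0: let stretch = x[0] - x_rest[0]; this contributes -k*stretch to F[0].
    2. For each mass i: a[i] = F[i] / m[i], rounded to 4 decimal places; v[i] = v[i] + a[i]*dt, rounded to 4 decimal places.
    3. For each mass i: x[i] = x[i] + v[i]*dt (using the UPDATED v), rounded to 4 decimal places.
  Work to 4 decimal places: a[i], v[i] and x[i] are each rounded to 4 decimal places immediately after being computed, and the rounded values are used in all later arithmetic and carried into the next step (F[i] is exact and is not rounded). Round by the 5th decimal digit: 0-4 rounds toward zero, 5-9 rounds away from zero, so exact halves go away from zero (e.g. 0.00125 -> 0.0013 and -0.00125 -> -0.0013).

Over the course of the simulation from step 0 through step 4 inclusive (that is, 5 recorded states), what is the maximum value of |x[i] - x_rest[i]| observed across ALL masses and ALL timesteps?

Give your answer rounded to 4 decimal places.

Step 0: x=[5.0000 7.0000] v=[1.0000 0.0000]
Step 1: x=[5.0400 7.0400] v=[0.4000 0.4000]
Step 2: x=[5.0192 7.1200] v=[-0.2080 0.8000]
Step 3: x=[4.9400 7.2380] v=[-0.7917 1.1798]
Step 4: x=[4.8080 7.3900] v=[-1.3201 1.5202]
Max displacement = 1.0400

Answer: 1.0400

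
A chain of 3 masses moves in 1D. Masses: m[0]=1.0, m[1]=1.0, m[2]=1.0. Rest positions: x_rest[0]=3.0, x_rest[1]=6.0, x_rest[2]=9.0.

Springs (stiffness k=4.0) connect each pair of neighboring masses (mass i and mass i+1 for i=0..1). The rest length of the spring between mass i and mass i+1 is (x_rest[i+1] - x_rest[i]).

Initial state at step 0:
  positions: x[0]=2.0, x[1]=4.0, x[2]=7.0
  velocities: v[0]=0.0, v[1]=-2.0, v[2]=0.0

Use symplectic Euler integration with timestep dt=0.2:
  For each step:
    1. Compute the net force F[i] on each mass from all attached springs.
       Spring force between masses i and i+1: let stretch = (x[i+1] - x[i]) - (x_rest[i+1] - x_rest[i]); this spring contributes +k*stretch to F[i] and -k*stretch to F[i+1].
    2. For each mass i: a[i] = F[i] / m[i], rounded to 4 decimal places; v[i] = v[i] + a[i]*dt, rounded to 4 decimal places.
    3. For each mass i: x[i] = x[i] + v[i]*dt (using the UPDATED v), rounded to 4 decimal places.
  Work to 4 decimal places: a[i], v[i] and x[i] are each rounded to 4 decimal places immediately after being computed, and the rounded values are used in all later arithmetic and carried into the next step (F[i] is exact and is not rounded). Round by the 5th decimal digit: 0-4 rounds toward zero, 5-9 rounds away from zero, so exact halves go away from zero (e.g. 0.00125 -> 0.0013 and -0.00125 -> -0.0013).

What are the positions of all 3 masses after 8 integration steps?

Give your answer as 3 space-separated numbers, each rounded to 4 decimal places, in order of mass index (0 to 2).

Answer: -0.1720 3.1637 6.8084

Derivation:
Step 0: x=[2.0000 4.0000 7.0000] v=[0.0000 -2.0000 0.0000]
Step 1: x=[1.8400 3.7600 7.0000] v=[-0.8000 -1.2000 0.0000]
Step 2: x=[1.5072 3.7312 6.9616] v=[-1.6640 -0.1440 -0.1920]
Step 3: x=[1.0502 3.8634 6.8863] v=[-2.2848 0.6611 -0.3763]
Step 4: x=[0.5634 4.0292 6.8074] v=[-2.4342 0.8289 -0.3946]
Step 5: x=[0.1511 4.0850 6.7640] v=[-2.0616 0.2788 -0.2172]
Step 6: x=[-0.1118 3.9400 6.7719] v=[-1.3145 -0.7251 0.0396]
Step 7: x=[-0.2064 3.5998 6.8067] v=[-0.4731 -1.7010 0.1741]
Step 8: x=[-0.1720 3.1637 6.8084] v=[0.1719 -2.1804 0.0086]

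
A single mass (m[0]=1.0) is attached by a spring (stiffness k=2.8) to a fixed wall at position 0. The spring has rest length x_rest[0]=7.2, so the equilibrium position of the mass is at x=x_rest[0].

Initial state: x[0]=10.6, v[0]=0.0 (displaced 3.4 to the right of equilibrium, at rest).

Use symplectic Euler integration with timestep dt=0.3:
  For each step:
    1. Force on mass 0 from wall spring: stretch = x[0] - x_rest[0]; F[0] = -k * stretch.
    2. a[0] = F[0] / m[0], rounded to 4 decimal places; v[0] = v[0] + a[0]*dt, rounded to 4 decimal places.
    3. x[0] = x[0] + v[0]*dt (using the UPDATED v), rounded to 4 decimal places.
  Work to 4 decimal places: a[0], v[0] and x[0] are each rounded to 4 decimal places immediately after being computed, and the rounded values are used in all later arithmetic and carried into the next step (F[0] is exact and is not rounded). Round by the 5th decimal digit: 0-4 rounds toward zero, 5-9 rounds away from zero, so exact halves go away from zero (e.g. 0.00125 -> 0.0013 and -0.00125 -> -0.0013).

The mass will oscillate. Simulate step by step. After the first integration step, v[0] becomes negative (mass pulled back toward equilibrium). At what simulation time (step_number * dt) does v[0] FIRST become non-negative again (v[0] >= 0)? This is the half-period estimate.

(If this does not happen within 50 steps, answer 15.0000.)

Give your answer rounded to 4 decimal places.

Answer: 2.1000

Derivation:
Step 0: x=[10.6000] v=[0.0000]
Step 1: x=[9.7432] v=[-2.8560]
Step 2: x=[8.2455] v=[-4.9923]
Step 3: x=[6.4844] v=[-5.8705]
Step 4: x=[4.9036] v=[-5.2694]
Step 5: x=[3.9015] v=[-3.3404]
Step 6: x=[3.7306] v=[-0.5697]
Step 7: x=[4.4340] v=[2.3446]
First v>=0 after going negative at step 7, time=2.1000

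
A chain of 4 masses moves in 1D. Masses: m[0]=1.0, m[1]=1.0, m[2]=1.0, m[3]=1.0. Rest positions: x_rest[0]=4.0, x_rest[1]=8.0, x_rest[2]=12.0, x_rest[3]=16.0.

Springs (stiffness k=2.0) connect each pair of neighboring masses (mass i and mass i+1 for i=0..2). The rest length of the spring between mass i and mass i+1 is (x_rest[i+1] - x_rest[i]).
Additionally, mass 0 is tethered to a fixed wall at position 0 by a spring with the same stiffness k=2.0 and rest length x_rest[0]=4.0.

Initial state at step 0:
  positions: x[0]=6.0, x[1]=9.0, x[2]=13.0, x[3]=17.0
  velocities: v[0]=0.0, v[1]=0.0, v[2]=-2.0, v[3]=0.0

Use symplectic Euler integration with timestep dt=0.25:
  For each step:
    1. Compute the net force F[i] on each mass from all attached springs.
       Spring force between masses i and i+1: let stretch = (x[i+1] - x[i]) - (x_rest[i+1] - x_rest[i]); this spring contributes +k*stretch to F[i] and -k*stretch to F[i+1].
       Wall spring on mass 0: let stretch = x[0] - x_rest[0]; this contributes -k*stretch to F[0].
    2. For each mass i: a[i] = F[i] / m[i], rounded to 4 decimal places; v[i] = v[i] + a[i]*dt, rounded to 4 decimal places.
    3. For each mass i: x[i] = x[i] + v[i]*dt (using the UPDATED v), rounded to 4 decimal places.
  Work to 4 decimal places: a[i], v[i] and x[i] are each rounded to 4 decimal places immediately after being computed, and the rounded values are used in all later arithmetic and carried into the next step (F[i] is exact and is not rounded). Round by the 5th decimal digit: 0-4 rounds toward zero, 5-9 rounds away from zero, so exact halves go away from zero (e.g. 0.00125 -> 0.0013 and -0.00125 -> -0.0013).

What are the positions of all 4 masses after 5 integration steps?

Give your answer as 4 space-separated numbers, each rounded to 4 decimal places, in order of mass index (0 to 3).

Step 0: x=[6.0000 9.0000 13.0000 17.0000] v=[0.0000 0.0000 -2.0000 0.0000]
Step 1: x=[5.6250 9.1250 12.5000 17.0000] v=[-1.5000 0.5000 -2.0000 0.0000]
Step 2: x=[4.9844 9.2344 12.1406 16.9375] v=[-2.5625 0.4375 -1.4375 -0.2500]
Step 3: x=[4.2520 9.1758 12.0176 16.7754] v=[-2.9297 -0.2344 -0.4922 -0.6485]
Step 4: x=[3.6036 8.8570 12.1341 16.5186] v=[-2.5938 -1.2754 0.4658 -1.0274]
Step 5: x=[3.1614 8.2911 12.3890 16.2137] v=[-1.7689 -2.2636 1.0195 -1.2197]

Answer: 3.1614 8.2911 12.3890 16.2137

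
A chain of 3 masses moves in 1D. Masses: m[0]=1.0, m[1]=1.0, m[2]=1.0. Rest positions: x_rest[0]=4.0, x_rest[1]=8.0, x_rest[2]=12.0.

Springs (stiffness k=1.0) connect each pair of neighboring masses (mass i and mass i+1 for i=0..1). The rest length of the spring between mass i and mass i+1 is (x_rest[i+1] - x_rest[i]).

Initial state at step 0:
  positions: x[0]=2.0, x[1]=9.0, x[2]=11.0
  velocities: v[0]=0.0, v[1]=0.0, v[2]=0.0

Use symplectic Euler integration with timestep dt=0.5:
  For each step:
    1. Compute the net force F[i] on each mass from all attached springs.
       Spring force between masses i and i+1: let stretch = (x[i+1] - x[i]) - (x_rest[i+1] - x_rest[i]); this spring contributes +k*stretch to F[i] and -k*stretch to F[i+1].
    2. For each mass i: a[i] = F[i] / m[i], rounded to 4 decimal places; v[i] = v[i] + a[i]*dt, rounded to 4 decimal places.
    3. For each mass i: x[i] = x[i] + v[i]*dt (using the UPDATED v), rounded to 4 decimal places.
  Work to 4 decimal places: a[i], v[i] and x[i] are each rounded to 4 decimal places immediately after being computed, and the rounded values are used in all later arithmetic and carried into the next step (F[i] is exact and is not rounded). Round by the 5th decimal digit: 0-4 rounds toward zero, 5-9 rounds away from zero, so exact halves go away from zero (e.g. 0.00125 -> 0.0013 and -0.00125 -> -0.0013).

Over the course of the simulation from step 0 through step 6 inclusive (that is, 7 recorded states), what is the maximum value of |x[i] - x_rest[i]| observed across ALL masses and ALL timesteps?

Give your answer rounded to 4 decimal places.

Answer: 2.5156

Derivation:
Step 0: x=[2.0000 9.0000 11.0000] v=[0.0000 0.0000 0.0000]
Step 1: x=[2.7500 7.7500 11.5000] v=[1.5000 -2.5000 1.0000]
Step 2: x=[3.7500 6.1875 12.0625] v=[2.0000 -3.1250 1.1250]
Step 3: x=[4.3594 5.4844 12.1563] v=[1.2188 -1.4063 0.1875]
Step 4: x=[4.2501 6.1680 11.5821] v=[-0.2187 1.3672 -1.1485]
Step 5: x=[3.6202 7.7257 10.6543] v=[-1.2598 3.1153 -1.8556]
Step 6: x=[3.0167 8.9892 9.9944] v=[-1.2071 2.5269 -1.3199]
Max displacement = 2.5156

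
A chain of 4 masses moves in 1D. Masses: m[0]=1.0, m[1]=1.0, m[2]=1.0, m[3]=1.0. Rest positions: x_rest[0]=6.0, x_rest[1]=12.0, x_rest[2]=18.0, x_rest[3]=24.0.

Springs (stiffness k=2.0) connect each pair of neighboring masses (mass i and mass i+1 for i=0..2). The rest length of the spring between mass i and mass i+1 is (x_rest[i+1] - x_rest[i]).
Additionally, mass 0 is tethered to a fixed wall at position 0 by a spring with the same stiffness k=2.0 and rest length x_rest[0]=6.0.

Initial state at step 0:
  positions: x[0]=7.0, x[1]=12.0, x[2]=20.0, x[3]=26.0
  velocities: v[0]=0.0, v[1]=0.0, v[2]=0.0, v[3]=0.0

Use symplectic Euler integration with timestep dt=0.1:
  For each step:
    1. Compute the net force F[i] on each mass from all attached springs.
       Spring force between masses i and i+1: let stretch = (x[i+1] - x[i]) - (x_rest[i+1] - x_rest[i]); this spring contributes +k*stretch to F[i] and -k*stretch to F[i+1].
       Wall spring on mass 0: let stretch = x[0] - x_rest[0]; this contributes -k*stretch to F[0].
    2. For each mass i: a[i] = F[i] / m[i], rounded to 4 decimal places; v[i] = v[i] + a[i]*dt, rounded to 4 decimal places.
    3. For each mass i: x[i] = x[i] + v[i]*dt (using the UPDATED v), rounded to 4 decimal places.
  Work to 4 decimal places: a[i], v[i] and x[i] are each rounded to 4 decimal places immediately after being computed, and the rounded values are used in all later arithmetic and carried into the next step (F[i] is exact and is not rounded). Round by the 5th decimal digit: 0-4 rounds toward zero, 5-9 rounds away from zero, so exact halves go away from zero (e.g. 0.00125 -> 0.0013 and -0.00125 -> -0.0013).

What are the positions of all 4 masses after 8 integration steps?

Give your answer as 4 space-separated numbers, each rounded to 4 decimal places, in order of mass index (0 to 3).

Answer: 6.0656 13.4368 19.0593 25.8626

Derivation:
Step 0: x=[7.0000 12.0000 20.0000 26.0000] v=[0.0000 0.0000 0.0000 0.0000]
Step 1: x=[6.9600 12.0600 19.9600 26.0000] v=[-0.4000 0.6000 -0.4000 0.0000]
Step 2: x=[6.8828 12.1760 19.8828 25.9992] v=[-0.7720 1.1600 -0.7720 -0.0080]
Step 3: x=[6.7738 12.3403 19.7738 25.9961] v=[-1.0899 1.6427 -1.0901 -0.0313]
Step 4: x=[6.6407 12.5419 19.6406 25.9885] v=[-1.3314 2.0161 -1.3323 -0.0758]
Step 5: x=[6.4928 12.7675 19.4924 25.9740] v=[-1.4793 2.2556 -1.4825 -0.1454]
Step 6: x=[6.3405 13.0021 19.3393 25.9498] v=[-1.5229 2.3456 -1.5312 -0.2417]
Step 7: x=[6.1946 13.2302 19.1917 25.9134] v=[-1.4587 2.2807 -1.4765 -0.3638]
Step 8: x=[6.0656 13.4368 19.0593 25.8626] v=[-1.2905 2.0659 -1.3245 -0.5081]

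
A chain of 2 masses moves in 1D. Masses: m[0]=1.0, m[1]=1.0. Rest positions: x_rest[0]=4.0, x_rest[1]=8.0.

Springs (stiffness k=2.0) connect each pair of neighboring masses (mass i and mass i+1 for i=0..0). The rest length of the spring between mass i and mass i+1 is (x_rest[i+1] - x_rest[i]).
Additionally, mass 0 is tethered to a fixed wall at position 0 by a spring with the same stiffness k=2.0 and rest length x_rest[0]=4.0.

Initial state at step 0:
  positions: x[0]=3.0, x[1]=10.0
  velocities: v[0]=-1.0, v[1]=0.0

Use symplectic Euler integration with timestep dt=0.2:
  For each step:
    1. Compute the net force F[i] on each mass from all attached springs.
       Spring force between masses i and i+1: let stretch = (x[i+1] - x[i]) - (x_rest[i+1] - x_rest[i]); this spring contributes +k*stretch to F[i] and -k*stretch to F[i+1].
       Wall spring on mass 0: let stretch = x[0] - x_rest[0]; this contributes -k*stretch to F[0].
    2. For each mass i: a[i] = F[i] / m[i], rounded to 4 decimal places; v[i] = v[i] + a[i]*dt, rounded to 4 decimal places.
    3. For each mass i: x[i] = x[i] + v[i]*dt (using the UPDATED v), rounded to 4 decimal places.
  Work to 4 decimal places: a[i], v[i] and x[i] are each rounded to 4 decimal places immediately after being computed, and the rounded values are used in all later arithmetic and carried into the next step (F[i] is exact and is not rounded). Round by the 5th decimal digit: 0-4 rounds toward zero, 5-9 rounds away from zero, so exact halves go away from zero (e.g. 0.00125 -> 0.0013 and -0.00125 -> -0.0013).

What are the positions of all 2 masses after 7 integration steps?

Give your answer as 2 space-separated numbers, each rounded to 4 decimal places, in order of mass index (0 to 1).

Answer: 5.4660 6.7800

Derivation:
Step 0: x=[3.0000 10.0000] v=[-1.0000 0.0000]
Step 1: x=[3.1200 9.7600] v=[0.6000 -1.2000]
Step 2: x=[3.5216 9.3088] v=[2.0080 -2.2560]
Step 3: x=[4.1044 8.7146] v=[2.9142 -2.9709]
Step 4: x=[4.7277 8.0716] v=[3.1165 -3.2150]
Step 5: x=[5.2403 7.4811] v=[2.5630 -2.9526]
Step 6: x=[5.5129 7.0313] v=[1.3632 -2.2489]
Step 7: x=[5.4660 6.7800] v=[-0.2346 -1.2563]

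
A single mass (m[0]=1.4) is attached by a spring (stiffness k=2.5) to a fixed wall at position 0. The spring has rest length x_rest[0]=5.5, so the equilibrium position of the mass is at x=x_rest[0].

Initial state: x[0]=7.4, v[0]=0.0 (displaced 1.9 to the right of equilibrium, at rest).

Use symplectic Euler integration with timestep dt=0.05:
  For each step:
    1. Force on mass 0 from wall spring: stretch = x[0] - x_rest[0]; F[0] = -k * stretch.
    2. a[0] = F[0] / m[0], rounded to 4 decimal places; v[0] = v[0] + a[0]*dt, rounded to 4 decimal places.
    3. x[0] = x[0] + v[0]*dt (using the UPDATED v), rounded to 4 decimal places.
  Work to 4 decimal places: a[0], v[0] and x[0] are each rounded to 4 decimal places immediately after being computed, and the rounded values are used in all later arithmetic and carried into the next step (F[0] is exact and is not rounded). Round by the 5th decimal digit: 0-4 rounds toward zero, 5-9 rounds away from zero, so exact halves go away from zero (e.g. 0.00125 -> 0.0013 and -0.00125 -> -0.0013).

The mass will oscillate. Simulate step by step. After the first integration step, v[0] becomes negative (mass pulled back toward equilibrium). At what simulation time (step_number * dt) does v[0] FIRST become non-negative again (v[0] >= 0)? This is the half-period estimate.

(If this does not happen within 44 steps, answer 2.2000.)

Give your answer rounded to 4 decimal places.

Step 0: x=[7.4000] v=[0.0000]
Step 1: x=[7.3915] v=[-0.1696]
Step 2: x=[7.3746] v=[-0.3385]
Step 3: x=[7.3493] v=[-0.5059]
Step 4: x=[7.3158] v=[-0.6710]
Step 5: x=[7.2741] v=[-0.8331]
Step 6: x=[7.2245] v=[-0.9915]
Step 7: x=[7.1672] v=[-1.1455]
Step 8: x=[7.1025] v=[-1.2944]
Step 9: x=[7.0306] v=[-1.4375]
Step 10: x=[6.9519] v=[-1.5742]
Step 11: x=[6.8667] v=[-1.7038]
Step 12: x=[6.7754] v=[-1.8258]
Step 13: x=[6.6784] v=[-1.9397]
Step 14: x=[6.5762] v=[-2.0449]
Step 15: x=[6.4692] v=[-2.1410]
Step 16: x=[6.3578] v=[-2.2275]
Step 17: x=[6.2426] v=[-2.3041]
Step 18: x=[6.1241] v=[-2.3704]
Step 19: x=[6.0028] v=[-2.4261]
Step 20: x=[5.8793] v=[-2.4710]
Step 21: x=[5.7541] v=[-2.5049]
Step 22: x=[5.6277] v=[-2.5276]
Step 23: x=[5.5008] v=[-2.5390]
Step 24: x=[5.3738] v=[-2.5391]
Step 25: x=[5.2474] v=[-2.5278]
Step 26: x=[5.1221] v=[-2.5052]
Step 27: x=[4.9985] v=[-2.4715]
Step 28: x=[4.8772] v=[-2.4267]
Step 29: x=[4.7586] v=[-2.3711]
Step 30: x=[4.6434] v=[-2.3049]
Step 31: x=[4.5320] v=[-2.2284]
Step 32: x=[4.4249] v=[-2.1420]
Step 33: x=[4.3226] v=[-2.0460]
Step 34: x=[4.2256] v=[-1.9409]
Step 35: x=[4.1342] v=[-1.8271]
Step 36: x=[4.0489] v=[-1.7052]
Step 37: x=[3.9701] v=[-1.5756]
Step 38: x=[3.8982] v=[-1.4390]
Step 39: x=[3.8334] v=[-1.2960]
Step 40: x=[3.7760] v=[-1.1472]
Step 41: x=[3.7263] v=[-0.9933]
Step 42: x=[3.6846] v=[-0.8349]
Step 43: x=[3.6510] v=[-0.6728]
Step 44: x=[3.6256] v=[-0.5077]
v[0] did not become non-negative within 44 steps; using fallback time=2.2000

Answer: 2.2000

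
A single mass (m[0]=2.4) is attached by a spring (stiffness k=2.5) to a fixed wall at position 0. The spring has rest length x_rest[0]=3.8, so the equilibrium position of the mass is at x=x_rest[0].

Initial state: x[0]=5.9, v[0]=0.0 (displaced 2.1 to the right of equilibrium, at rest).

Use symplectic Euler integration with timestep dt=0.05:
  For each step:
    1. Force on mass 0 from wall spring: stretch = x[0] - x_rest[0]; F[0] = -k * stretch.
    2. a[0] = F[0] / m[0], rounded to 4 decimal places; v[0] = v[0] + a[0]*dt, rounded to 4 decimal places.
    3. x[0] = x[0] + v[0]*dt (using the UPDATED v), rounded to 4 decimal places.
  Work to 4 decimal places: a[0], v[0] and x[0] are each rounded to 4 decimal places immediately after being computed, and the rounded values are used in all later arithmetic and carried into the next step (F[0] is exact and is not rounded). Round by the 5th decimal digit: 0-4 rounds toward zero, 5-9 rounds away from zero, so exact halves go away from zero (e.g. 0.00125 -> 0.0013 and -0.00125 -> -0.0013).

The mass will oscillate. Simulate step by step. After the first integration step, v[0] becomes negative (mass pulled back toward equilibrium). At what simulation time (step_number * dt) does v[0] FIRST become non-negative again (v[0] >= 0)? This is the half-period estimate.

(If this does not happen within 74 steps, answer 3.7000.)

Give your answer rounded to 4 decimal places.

Step 0: x=[5.9000] v=[0.0000]
Step 1: x=[5.8945] v=[-0.1094]
Step 2: x=[5.8836] v=[-0.2185]
Step 3: x=[5.8673] v=[-0.3270]
Step 4: x=[5.8456] v=[-0.4347]
Step 5: x=[5.8185] v=[-0.5412]
Step 6: x=[5.7862] v=[-0.6463]
Step 7: x=[5.7487] v=[-0.7498]
Step 8: x=[5.7061] v=[-0.8513]
Step 9: x=[5.6586] v=[-0.9506]
Step 10: x=[5.6062] v=[-1.0474]
Step 11: x=[5.5491] v=[-1.1415]
Step 12: x=[5.4875] v=[-1.2326]
Step 13: x=[5.4215] v=[-1.3205]
Step 14: x=[5.3513] v=[-1.4050]
Step 15: x=[5.2770] v=[-1.4858]
Step 16: x=[5.1989] v=[-1.5627]
Step 17: x=[5.1171] v=[-1.6356]
Step 18: x=[5.0319] v=[-1.7042]
Step 19: x=[4.9435] v=[-1.7684]
Step 20: x=[4.8521] v=[-1.8280]
Step 21: x=[4.7580] v=[-1.8828]
Step 22: x=[4.6614] v=[-1.9327]
Step 23: x=[4.5625] v=[-1.9776]
Step 24: x=[4.4616] v=[-2.0173]
Step 25: x=[4.3590] v=[-2.0518]
Step 26: x=[4.2550] v=[-2.0809]
Step 27: x=[4.1498] v=[-2.1046]
Step 28: x=[4.0437] v=[-2.1228]
Step 29: x=[3.9369] v=[-2.1355]
Step 30: x=[3.8298] v=[-2.1426]
Step 31: x=[3.7226] v=[-2.1442]
Step 32: x=[3.6156] v=[-2.1402]
Step 33: x=[3.5091] v=[-2.1306]
Step 34: x=[3.4033] v=[-2.1155]
Step 35: x=[3.2986] v=[-2.0948]
Step 36: x=[3.1952] v=[-2.0687]
Step 37: x=[3.0933] v=[-2.0372]
Step 38: x=[2.9933] v=[-2.0004]
Step 39: x=[2.8954] v=[-1.9584]
Step 40: x=[2.7998] v=[-1.9113]
Step 41: x=[2.7068] v=[-1.8592]
Step 42: x=[2.6167] v=[-1.8023]
Step 43: x=[2.5297] v=[-1.7407]
Step 44: x=[2.4460] v=[-1.6745]
Step 45: x=[2.3658] v=[-1.6040]
Step 46: x=[2.2893] v=[-1.5293]
Step 47: x=[2.2168] v=[-1.4506]
Step 48: x=[2.1484] v=[-1.3681]
Step 49: x=[2.0843] v=[-1.2821]
Step 50: x=[2.0247] v=[-1.1927]
Step 51: x=[1.9697] v=[-1.1002]
Step 52: x=[1.9195] v=[-1.0049]
Step 53: x=[1.8742] v=[-0.9070]
Step 54: x=[1.8339] v=[-0.8067]
Step 55: x=[1.7987] v=[-0.7043]
Step 56: x=[1.7687] v=[-0.6001]
Step 57: x=[1.7440] v=[-0.4943]
Step 58: x=[1.7246] v=[-0.3872]
Step 59: x=[1.7106] v=[-0.2791]
Step 60: x=[1.7021] v=[-0.1703]
Step 61: x=[1.6991] v=[-0.0610]
Step 62: x=[1.7015] v=[0.0484]
First v>=0 after going negative at step 62, time=3.1000

Answer: 3.1000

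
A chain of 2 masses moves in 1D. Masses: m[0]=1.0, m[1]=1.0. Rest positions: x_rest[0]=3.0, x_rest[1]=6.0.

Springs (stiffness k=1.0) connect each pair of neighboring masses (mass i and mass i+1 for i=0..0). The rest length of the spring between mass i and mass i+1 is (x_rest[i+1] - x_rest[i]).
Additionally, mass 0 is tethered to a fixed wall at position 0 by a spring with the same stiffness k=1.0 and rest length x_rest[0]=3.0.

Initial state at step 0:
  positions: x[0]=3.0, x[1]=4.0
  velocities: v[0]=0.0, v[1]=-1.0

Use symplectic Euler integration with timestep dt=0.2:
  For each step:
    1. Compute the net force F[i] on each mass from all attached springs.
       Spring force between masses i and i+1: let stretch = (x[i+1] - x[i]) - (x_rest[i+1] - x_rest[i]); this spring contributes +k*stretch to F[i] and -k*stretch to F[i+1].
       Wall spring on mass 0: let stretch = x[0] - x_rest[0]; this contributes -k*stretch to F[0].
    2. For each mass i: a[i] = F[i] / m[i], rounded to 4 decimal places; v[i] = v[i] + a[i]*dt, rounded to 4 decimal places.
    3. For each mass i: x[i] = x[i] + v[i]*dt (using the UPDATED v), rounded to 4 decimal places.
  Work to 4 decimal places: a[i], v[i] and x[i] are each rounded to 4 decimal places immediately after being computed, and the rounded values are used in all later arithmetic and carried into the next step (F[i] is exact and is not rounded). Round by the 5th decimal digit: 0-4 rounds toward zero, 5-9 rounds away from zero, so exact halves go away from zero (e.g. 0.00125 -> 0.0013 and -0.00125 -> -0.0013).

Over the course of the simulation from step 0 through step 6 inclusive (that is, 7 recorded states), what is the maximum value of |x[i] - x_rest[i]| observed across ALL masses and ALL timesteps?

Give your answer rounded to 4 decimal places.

Answer: 2.1584

Derivation:
Step 0: x=[3.0000 4.0000] v=[0.0000 -1.0000]
Step 1: x=[2.9200 3.8800] v=[-0.4000 -0.6000]
Step 2: x=[2.7616 3.8416] v=[-0.7920 -0.1920]
Step 3: x=[2.5359 3.8800] v=[-1.1283 0.1920]
Step 4: x=[2.2626 3.9846] v=[-1.3667 0.5232]
Step 5: x=[1.9676 4.1404] v=[-1.4748 0.7788]
Step 6: x=[1.6808 4.3292] v=[-1.4338 0.9442]
Max displacement = 2.1584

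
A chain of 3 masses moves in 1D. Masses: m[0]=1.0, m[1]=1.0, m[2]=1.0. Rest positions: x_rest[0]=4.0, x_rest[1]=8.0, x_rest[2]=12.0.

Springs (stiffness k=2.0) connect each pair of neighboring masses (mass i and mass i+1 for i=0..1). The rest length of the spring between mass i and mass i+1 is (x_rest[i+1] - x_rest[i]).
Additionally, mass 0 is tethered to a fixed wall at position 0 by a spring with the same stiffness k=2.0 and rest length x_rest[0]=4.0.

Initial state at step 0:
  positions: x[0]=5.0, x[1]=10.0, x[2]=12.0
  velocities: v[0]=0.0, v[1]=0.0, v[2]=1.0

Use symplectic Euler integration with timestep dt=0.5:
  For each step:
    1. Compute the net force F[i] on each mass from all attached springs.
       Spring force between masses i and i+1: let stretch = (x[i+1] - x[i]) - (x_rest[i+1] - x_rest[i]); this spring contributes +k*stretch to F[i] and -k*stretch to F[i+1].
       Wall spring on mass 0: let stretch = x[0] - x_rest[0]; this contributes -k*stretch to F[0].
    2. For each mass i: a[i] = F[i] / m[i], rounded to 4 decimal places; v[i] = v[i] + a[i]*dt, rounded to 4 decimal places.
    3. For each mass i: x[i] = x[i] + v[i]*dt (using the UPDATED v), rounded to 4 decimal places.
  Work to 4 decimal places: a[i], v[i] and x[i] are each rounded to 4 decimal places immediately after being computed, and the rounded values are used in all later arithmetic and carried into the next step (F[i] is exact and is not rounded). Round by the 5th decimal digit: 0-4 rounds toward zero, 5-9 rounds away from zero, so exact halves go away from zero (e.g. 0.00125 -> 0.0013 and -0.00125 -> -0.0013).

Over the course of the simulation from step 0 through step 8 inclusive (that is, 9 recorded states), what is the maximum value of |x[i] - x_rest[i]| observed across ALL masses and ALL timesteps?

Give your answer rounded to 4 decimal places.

Answer: 2.5000

Derivation:
Step 0: x=[5.0000 10.0000 12.0000] v=[0.0000 0.0000 1.0000]
Step 1: x=[5.0000 8.5000 13.5000] v=[0.0000 -3.0000 3.0000]
Step 2: x=[4.2500 7.7500 14.5000] v=[-1.5000 -1.5000 2.0000]
Step 3: x=[3.1250 8.6250 14.1250] v=[-2.2500 1.7500 -0.7500]
Step 4: x=[3.1875 9.5000 13.0000] v=[0.1250 1.7500 -2.2500]
Step 5: x=[4.8125 8.9688 12.1250] v=[3.2500 -1.0625 -1.7500]
Step 6: x=[6.1094 7.9375 11.6719] v=[2.5938 -2.0626 -0.9062]
Step 7: x=[5.2657 7.8594 11.3516] v=[-1.6875 -0.1563 -0.6406]
Step 8: x=[3.0860 8.2305 11.2852] v=[-4.3595 0.7422 -0.1328]
Max displacement = 2.5000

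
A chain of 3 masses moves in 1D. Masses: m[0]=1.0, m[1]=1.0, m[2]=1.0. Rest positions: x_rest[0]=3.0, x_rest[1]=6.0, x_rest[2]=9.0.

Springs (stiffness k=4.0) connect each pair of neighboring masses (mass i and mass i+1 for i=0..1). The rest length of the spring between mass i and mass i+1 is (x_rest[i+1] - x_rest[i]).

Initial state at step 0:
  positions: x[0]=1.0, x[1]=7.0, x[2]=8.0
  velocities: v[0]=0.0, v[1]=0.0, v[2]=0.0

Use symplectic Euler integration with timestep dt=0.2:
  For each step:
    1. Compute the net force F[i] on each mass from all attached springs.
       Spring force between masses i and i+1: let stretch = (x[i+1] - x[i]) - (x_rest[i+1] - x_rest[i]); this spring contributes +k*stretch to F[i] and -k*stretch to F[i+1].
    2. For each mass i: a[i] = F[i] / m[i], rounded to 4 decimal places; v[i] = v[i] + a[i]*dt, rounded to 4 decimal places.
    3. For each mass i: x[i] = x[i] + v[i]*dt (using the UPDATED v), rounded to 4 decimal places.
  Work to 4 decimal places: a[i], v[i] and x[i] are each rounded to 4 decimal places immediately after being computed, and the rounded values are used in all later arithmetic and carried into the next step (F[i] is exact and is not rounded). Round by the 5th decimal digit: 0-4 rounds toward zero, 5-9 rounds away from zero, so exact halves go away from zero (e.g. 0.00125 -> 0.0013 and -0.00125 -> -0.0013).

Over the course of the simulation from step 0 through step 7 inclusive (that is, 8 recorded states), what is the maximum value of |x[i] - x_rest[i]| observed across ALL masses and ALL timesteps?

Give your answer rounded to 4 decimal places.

Step 0: x=[1.0000 7.0000 8.0000] v=[0.0000 0.0000 0.0000]
Step 1: x=[1.4800 6.2000 8.3200] v=[2.4000 -4.0000 1.6000]
Step 2: x=[2.2352 4.9840 8.7808] v=[3.7760 -6.0800 2.3040]
Step 3: x=[2.9502 3.9357 9.1141] v=[3.5750 -5.2416 1.6666]
Step 4: x=[3.3429 3.5582 9.0989] v=[1.9634 -1.8873 -0.0761]
Step 5: x=[3.2900 4.0328 8.6772] v=[-0.2644 2.3730 -2.1087]
Step 6: x=[2.8760 5.1317 7.9924] v=[-2.0702 5.4943 -3.4242]
Step 7: x=[2.3429 6.3274 7.3298] v=[-2.6656 5.9783 -3.3128]
Max displacement = 2.4418

Answer: 2.4418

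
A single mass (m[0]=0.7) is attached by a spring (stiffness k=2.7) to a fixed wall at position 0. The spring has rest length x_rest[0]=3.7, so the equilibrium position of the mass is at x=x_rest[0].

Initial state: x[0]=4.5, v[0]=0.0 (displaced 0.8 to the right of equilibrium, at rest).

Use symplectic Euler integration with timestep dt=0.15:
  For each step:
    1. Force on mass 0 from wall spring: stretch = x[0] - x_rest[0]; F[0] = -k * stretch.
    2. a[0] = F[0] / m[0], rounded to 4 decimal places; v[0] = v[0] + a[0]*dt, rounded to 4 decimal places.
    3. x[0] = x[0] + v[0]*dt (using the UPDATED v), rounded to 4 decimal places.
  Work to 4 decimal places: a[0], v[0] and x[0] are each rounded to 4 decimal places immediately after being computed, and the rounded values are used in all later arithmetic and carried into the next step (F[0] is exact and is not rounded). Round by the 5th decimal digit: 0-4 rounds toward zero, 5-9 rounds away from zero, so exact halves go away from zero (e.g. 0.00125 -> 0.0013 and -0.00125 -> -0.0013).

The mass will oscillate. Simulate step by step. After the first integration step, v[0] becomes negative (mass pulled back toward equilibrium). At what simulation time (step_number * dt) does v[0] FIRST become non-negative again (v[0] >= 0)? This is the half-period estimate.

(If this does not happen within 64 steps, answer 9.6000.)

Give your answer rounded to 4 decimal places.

Answer: 1.6500

Derivation:
Step 0: x=[4.5000] v=[0.0000]
Step 1: x=[4.4306] v=[-0.4629]
Step 2: x=[4.2978] v=[-0.8856]
Step 3: x=[4.1131] v=[-1.2315]
Step 4: x=[3.8925] v=[-1.4705]
Step 5: x=[3.6552] v=[-1.5819]
Step 6: x=[3.4218] v=[-1.5560]
Step 7: x=[3.2126] v=[-1.3950]
Step 8: x=[3.0457] v=[-1.1130]
Step 9: x=[2.9355] v=[-0.7344]
Step 10: x=[2.8917] v=[-0.2921]
Step 11: x=[2.9180] v=[0.1756]
First v>=0 after going negative at step 11, time=1.6500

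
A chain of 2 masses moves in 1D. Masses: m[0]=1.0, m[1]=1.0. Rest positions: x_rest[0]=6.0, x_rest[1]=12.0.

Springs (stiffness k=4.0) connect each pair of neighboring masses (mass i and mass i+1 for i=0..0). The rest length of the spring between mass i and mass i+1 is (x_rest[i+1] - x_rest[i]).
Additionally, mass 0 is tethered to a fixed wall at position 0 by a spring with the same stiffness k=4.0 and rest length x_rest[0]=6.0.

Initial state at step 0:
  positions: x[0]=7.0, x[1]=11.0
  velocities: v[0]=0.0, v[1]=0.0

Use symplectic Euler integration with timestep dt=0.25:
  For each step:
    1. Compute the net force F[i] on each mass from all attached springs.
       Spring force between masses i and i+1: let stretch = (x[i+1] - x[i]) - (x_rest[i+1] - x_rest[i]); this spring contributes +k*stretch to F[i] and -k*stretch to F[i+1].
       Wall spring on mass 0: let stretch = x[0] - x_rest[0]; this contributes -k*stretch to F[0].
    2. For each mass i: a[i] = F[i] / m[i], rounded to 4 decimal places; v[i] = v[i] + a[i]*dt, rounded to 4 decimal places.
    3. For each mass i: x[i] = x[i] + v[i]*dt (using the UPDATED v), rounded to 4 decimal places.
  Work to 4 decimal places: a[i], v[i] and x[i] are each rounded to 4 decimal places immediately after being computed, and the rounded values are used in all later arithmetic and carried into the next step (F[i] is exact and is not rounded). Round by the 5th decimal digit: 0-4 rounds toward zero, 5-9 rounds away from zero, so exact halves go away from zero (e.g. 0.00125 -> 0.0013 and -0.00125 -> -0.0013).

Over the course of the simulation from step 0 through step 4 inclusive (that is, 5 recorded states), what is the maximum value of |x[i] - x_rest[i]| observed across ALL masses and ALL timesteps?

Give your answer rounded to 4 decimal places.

Answer: 1.3281

Derivation:
Step 0: x=[7.0000 11.0000] v=[0.0000 0.0000]
Step 1: x=[6.2500 11.5000] v=[-3.0000 2.0000]
Step 2: x=[5.2500 12.1875] v=[-4.0000 2.7500]
Step 3: x=[4.6719 12.6406] v=[-2.3125 1.8125]
Step 4: x=[4.9180 12.6016] v=[0.9843 -0.1562]
Max displacement = 1.3281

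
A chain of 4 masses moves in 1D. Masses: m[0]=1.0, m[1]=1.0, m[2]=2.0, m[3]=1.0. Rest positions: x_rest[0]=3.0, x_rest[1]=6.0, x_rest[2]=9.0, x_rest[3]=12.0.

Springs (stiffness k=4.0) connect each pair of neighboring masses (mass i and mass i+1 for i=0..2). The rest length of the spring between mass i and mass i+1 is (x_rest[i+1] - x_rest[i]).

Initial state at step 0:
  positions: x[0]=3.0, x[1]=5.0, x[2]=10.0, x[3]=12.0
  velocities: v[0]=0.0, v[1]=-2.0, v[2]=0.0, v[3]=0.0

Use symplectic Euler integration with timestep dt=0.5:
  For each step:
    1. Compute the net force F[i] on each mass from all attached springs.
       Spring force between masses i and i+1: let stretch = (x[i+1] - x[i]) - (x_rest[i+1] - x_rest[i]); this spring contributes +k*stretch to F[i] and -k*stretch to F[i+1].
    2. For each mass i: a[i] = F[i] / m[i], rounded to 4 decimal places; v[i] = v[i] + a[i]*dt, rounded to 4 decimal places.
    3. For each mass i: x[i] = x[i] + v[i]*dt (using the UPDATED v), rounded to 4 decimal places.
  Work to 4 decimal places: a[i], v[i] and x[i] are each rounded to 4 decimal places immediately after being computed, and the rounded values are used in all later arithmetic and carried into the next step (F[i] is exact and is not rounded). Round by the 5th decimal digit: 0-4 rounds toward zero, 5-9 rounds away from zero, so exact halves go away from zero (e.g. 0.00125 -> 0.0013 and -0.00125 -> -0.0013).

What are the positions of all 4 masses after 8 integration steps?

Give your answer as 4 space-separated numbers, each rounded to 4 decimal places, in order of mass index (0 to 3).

Step 0: x=[3.0000 5.0000 10.0000 12.0000] v=[0.0000 -2.0000 0.0000 0.0000]
Step 1: x=[2.0000 7.0000 8.5000 13.0000] v=[-2.0000 4.0000 -3.0000 2.0000]
Step 2: x=[3.0000 5.5000 8.5000 12.5000] v=[2.0000 -3.0000 0.0000 -1.0000]
Step 3: x=[3.5000 4.5000 9.0000 11.0000] v=[1.0000 -2.0000 1.0000 -3.0000]
Step 4: x=[2.0000 7.0000 8.2500 10.5000] v=[-3.0000 5.0000 -1.5000 -1.0000]
Step 5: x=[2.5000 5.7500 8.0000 10.7500] v=[1.0000 -2.5000 -0.5000 0.5000]
Step 6: x=[3.2500 3.5000 8.0000 11.2500] v=[1.5000 -4.5000 0.0000 1.0000]
Step 7: x=[1.2500 5.5000 7.3750 11.5000] v=[-4.0000 4.0000 -1.2500 0.5000]
Step 8: x=[0.5000 5.1250 7.8750 10.6250] v=[-1.5000 -0.7500 1.0000 -1.7500]

Answer: 0.5000 5.1250 7.8750 10.6250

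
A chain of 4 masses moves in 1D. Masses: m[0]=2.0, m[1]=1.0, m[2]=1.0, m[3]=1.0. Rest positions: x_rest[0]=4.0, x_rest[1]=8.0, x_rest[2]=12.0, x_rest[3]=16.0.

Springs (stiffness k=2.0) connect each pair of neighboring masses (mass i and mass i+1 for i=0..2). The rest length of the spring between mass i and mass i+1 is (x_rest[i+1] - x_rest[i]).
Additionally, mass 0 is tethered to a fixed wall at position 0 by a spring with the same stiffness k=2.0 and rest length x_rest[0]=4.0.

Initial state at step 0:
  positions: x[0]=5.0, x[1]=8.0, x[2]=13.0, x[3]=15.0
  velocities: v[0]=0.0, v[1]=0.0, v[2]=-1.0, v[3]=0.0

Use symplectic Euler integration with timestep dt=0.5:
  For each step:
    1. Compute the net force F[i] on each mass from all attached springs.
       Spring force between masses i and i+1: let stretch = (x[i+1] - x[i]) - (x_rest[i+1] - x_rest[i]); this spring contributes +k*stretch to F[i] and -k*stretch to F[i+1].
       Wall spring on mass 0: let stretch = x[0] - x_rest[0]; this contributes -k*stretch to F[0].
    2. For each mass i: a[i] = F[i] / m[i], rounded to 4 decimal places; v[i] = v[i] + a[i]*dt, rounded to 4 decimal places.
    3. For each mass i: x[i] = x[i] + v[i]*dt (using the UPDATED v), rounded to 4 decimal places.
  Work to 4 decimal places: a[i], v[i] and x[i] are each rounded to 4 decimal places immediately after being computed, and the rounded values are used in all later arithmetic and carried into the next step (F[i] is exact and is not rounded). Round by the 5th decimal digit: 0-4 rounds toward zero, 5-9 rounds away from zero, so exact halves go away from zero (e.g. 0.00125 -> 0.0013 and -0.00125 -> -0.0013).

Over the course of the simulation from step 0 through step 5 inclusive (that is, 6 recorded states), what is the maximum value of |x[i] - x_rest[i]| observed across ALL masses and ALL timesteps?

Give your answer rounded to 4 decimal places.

Step 0: x=[5.0000 8.0000 13.0000 15.0000] v=[0.0000 0.0000 -1.0000 0.0000]
Step 1: x=[4.5000 9.0000 11.0000 16.0000] v=[-1.0000 2.0000 -4.0000 2.0000]
Step 2: x=[4.0000 8.7500 10.5000 16.5000] v=[-1.0000 -0.5000 -1.0000 1.0000]
Step 3: x=[3.6875 7.0000 12.1250 16.0000] v=[-0.6250 -3.5000 3.2500 -1.0000]
Step 4: x=[3.2813 6.1563 13.1250 15.5625] v=[-0.8125 -1.6875 2.0000 -0.8750]
Step 5: x=[2.7735 7.3594 11.8594 15.9063] v=[-1.0157 2.4062 -2.5312 0.6875]
Max displacement = 1.8437

Answer: 1.8437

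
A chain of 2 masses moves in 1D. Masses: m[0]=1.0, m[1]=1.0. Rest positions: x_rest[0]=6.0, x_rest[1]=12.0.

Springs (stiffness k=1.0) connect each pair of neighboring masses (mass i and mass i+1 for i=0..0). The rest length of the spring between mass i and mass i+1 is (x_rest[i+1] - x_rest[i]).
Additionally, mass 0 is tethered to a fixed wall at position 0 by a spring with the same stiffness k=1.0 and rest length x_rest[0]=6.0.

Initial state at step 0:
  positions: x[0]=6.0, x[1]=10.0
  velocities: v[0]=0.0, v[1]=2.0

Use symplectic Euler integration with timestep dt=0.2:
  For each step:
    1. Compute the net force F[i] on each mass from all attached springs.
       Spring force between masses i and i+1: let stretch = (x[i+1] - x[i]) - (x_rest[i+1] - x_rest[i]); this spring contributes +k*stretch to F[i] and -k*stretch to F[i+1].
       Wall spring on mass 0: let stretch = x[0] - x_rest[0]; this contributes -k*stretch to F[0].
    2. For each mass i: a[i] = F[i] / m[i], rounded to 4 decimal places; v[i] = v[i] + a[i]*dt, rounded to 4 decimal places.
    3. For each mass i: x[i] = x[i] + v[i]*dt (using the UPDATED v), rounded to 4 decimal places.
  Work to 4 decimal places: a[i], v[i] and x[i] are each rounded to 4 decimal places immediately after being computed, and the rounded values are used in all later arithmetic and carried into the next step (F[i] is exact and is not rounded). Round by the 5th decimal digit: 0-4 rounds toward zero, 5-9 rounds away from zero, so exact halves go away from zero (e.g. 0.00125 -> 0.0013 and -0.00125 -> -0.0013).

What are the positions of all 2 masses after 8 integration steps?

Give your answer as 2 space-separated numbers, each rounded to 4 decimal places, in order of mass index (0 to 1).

Step 0: x=[6.0000 10.0000] v=[0.0000 2.0000]
Step 1: x=[5.9200 10.4800] v=[-0.4000 2.4000]
Step 2: x=[5.7856 11.0176] v=[-0.6720 2.6880]
Step 3: x=[5.6291 11.5859] v=[-0.7827 2.8416]
Step 4: x=[5.4857 12.1559] v=[-0.7172 2.8502]
Step 5: x=[5.3896 12.6991] v=[-0.4803 2.7162]
Step 6: x=[5.3703 13.1900] v=[-0.0963 2.4543]
Step 7: x=[5.4490 13.6081] v=[0.3936 2.0904]
Step 8: x=[5.6361 13.9398] v=[0.9356 1.6586]

Answer: 5.6361 13.9398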